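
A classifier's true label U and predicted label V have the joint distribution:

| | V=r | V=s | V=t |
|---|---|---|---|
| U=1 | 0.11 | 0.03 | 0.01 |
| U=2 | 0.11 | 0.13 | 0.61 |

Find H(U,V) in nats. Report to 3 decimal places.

1.204 nats

H(U,V) = −Σ p(x,y)·ln p(x,y) over all 6 cells.
  cell (1,r): −0.11·ln0.11 = 0.2428
  cell (1,s): −0.03·ln0.03 = 0.1052
  cell (1,t): −0.01·ln0.01 = 0.0461
  cell (2,r): −0.11·ln0.11 = 0.2428
  cell (2,s): −0.13·ln0.13 = 0.2652
  cell (2,t): −0.61·ln0.61 = 0.3015
Sum = 1.204 nats.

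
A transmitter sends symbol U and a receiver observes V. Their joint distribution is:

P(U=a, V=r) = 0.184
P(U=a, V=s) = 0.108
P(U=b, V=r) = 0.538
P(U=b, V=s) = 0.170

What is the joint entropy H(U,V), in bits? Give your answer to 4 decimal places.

1.7119 bits

H(U,V) = −Σ p(x,y)·log₂ p(x,y) over all 4 cells.
  cell (a,r): −0.184·log₂0.184 = 0.44937
  cell (a,s): −0.108·log₂0.108 = 0.34678
  cell (b,r): −0.538·log₂0.538 = 0.48115
  cell (b,s): −0.170·log₂0.170 = 0.43459
Sum = 1.7119 bits.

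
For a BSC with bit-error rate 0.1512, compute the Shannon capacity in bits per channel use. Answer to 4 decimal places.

Binary symmetric channel: C = 1 − h₂(ε) where h₂ is the binary entropy function.
h₂(0.1512) = −0.1512·log₂0.1512 − 0.8488·log₂0.8488 = 0.6128.
C = 1 − 0.6128 = 0.3872 bits per channel use.

0.3872 bits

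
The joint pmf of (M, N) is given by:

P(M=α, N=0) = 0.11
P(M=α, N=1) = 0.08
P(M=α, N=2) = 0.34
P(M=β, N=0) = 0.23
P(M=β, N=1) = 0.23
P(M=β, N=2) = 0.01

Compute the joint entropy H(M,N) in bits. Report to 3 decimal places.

2.213 bits

H(M,N) = −Σ p(x,y)·log₂ p(x,y) over all 6 cells.
  cell (α,0): −0.11·log₂0.11 = 0.3503
  cell (α,1): −0.08·log₂0.08 = 0.2915
  cell (α,2): −0.34·log₂0.34 = 0.5292
  cell (β,0): −0.23·log₂0.23 = 0.4877
  cell (β,1): −0.23·log₂0.23 = 0.4877
  cell (β,2): −0.01·log₂0.01 = 0.0664
Sum = 2.213 bits.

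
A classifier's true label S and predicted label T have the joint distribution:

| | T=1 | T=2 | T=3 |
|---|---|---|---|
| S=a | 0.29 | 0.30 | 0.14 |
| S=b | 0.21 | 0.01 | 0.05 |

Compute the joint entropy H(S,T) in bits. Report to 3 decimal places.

H(S,T) = −Σ p(x,y)·log₂ p(x,y) over all 6 cells.
  cell (a,1): −0.29·log₂0.29 = 0.5179
  cell (a,2): −0.30·log₂0.30 = 0.5211
  cell (a,3): −0.14·log₂0.14 = 0.3971
  cell (b,1): −0.21·log₂0.21 = 0.4728
  cell (b,2): −0.01·log₂0.01 = 0.0664
  cell (b,3): −0.05·log₂0.05 = 0.2161
Sum = 2.191 bits.

2.191 bits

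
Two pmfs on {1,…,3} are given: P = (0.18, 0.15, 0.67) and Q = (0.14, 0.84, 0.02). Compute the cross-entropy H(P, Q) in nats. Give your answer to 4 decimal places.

H(P,Q) = −Σ p·ln q.
  −0.18·ln(0.14) = 0.35390
  −0.15·ln(0.84) = 0.02615
  −0.67·ln(0.02) = 2.62106
H(P,Q) = 3.0011 nats.

3.0011 nats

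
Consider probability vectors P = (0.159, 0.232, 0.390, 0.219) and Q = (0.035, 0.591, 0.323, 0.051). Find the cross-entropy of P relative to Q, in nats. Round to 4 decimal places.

H(P,Q) = −Σ p·ln q.
  −0.159·ln(0.035) = 0.53303
  −0.232·ln(0.591) = 0.12202
  −0.390·ln(0.323) = 0.44074
  −0.219·ln(0.051) = 0.65173
H(P,Q) = 1.7475 nats.

1.7475 nats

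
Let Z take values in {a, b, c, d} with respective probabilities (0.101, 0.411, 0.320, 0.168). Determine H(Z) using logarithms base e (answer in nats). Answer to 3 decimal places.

H(Z) = −Σ p·ln p.
  −(0.101)·ln(0.101) = 0.2316
  −(0.411)·ln(0.411) = 0.3654
  −(0.320)·ln(0.320) = 0.3646
  −(0.168)·ln(0.168) = 0.2997
Sum: 0.2316 + 0.3654 + 0.3646 + 0.2997 = 1.261 nats.

1.261 nats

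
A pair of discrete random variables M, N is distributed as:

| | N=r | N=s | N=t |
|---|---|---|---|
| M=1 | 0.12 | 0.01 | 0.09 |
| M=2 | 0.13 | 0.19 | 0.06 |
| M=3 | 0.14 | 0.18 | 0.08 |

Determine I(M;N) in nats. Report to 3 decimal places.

0.087 nats

Marginals: p(M) = (0.2200, 0.3800, 0.4000), p(N) = (0.3900, 0.3800, 0.2300).
I(M;N) = H(M) + H(N) − H(M,N).
H(M) = 1.0673, H(N) = 1.0729, H(M,N) = 2.0527.
I(M;N) = 1.0673 + 1.0729 − 2.0527 = 0.087 nats.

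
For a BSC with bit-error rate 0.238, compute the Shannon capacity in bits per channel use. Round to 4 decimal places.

Binary symmetric channel: C = 1 − h₂(ε) where h₂ is the binary entropy function.
h₂(0.238) = −0.238·log₂0.238 − 0.762·log₂0.762 = 0.7917.
C = 1 − 0.7917 = 0.2083 bits per channel use.

0.2083 bits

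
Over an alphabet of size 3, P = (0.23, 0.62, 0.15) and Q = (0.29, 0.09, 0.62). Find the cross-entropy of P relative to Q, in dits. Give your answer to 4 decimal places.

0.8032 dits

H(P,Q) = −Σ p·log₁₀ q.
  −0.23·log₁₀(0.29) = 0.12365
  −0.62·log₁₀(0.09) = 0.64837
  −0.15·log₁₀(0.62) = 0.03114
H(P,Q) = 0.8032 dits.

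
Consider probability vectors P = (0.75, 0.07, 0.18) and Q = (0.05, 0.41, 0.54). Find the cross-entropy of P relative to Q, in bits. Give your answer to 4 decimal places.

H(P,Q) = −Σ p·log₂ q.
  −0.75·log₂(0.05) = 3.24145
  −0.07·log₂(0.41) = 0.09004
  −0.18·log₂(0.54) = 0.16001
H(P,Q) = 3.4915 bits.

3.4915 bits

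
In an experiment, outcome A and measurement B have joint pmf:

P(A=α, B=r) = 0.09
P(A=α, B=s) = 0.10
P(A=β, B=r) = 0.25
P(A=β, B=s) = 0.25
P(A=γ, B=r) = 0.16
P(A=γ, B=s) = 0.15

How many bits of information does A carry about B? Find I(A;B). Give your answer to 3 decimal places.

0.001 bits

Marginals: p(A) = (0.1900, 0.5000, 0.3100), p(B) = (0.5000, 0.5000).
I(A;B) = Σ p(x,y)·log₂[p(x,y)/(p(x)p(y))].
  (α,r): 0.09·log₂(0.9474) = -0.0070
  (α,s): 0.10·log₂(1.0526) = 0.0074
  (β,r): 0.25·log₂(1.0000) = 0.0000
  (β,s): 0.25·log₂(1.0000) = 0.0000
  (γ,r): 0.16·log₂(1.0323) = 0.0073
  (γ,s): 0.15·log₂(0.9677) = -0.0071
Sum = 0.001 bits.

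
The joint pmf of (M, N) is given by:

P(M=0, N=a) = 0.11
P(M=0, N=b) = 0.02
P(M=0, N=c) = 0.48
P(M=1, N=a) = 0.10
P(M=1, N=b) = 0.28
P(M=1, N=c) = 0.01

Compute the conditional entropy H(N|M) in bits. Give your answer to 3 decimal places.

0.919 bits

Marginals: p(M) = (0.6100, 0.3900), p(N) = (0.2100, 0.3000, 0.4900).
H(N|M) = Σ p(M) · H(N|M=·).
  M=0: p=0.6100, H(N|M=0) = 0.8794
  M=1: p=0.3900, H(N|M=1) = 0.9822
Weighted sum = 0.919 bits.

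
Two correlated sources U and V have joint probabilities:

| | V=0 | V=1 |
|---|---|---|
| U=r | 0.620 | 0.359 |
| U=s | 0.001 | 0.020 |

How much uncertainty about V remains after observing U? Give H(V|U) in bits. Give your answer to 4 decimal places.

0.9340 bits

Marginals: p(U) = (0.9790, 0.0210), p(V) = (0.6210, 0.3790).
H(V|U) = Σ p(U) · H(V|U=·).
  U=r: p=0.9790, H(V|U=r) = 0.9481
  U=s: p=0.0210, H(V|U=s) = 0.2762
Weighted sum = 0.9340 bits.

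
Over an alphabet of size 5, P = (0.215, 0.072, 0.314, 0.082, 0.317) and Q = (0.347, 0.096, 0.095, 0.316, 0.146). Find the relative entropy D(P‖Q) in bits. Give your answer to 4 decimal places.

D(P‖Q) = Σ p·log₂(p/q).
  0.215·log₂(0.215/0.347) = -0.14848
  0.072·log₂(0.072/0.096) = -0.02988
  0.314·log₂(0.314/0.095) = 0.54158
  0.082·log₂(0.082/0.316) = -0.15959
  0.317·log₂(0.317/0.146) = 0.35457
D(P‖Q) = 0.5582 bits.

0.5582 bits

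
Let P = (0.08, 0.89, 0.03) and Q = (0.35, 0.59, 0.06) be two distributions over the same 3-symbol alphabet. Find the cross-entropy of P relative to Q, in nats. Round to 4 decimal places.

H(P,Q) = −Σ p·ln q.
  −0.08·ln(0.35) = 0.08399
  −0.89·ln(0.59) = 0.46959
  −0.03·ln(0.06) = 0.08440
H(P,Q) = 0.6380 nats.

0.6380 nats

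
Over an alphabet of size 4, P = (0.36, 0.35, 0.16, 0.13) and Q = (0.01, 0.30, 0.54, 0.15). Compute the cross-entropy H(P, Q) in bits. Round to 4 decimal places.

3.4978 bits

H(P,Q) = −Σ p·log₂ q.
  −0.36·log₂(0.01) = 2.39179
  −0.35·log₂(0.30) = 0.60794
  −0.16·log₂(0.54) = 0.14223
  −0.13·log₂(0.15) = 0.35581
H(P,Q) = 3.4978 bits.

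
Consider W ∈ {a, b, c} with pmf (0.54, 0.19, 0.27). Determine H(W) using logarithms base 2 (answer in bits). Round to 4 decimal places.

H(W) = −Σ p·log₂ p.
  −(0.54)·log₂(0.54) = 0.48004
  −(0.19)·log₂(0.19) = 0.45523
  −(0.27)·log₂(0.27) = 0.51002
Sum: 0.48004 + 0.45523 + 0.51002 = 1.4453 bits.

1.4453 bits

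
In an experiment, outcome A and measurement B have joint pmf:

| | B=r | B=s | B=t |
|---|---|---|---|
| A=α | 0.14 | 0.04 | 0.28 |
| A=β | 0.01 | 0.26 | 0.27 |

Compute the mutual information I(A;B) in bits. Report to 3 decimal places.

Marginals: p(A) = (0.4600, 0.5400), p(B) = (0.1500, 0.3000, 0.5500).
I(A;B) = H(A) + H(B) − H(A,B).
H(A) = 0.9954, H(B) = 1.4060, H(A,B) = 2.1788.
I(A;B) = 0.9954 + 1.4060 − 2.1788 = 0.223 bits.

0.223 bits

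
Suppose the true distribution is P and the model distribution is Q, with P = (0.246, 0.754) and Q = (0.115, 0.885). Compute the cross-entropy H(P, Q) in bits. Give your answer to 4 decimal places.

0.9005 bits

H(P,Q) = −Σ p·log₂ q.
  −0.246·log₂(0.115) = 0.76759
  −0.754·log₂(0.885) = 0.13289
H(P,Q) = 0.9005 bits.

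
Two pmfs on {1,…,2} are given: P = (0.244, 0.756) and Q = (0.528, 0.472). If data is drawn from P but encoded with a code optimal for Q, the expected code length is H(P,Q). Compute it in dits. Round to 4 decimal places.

0.3142 dits

H(P,Q) = −Σ p·log₁₀ q.
  −0.244·log₁₀(0.528) = 0.06768
  −0.756·log₁₀(0.472) = 0.24650
H(P,Q) = 0.3142 dits.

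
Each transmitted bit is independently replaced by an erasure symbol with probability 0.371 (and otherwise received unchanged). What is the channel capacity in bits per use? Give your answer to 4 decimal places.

Binary erasure channel: capacity C = 1 − ε.
C = 1 − 0.371 = 0.6290 bits per channel use.

0.6290 bits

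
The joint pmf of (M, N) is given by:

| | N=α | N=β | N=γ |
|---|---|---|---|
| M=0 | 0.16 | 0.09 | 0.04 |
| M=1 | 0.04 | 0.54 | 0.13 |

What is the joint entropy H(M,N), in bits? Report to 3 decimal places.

H(M,N) = −Σ p(x,y)·log₂ p(x,y) over all 6 cells.
  cell (0,α): −0.16·log₂0.16 = 0.4230
  cell (0,β): −0.09·log₂0.09 = 0.3127
  cell (0,γ): −0.04·log₂0.04 = 0.1858
  cell (1,α): −0.04·log₂0.04 = 0.1858
  cell (1,β): −0.54·log₂0.54 = 0.4800
  cell (1,γ): −0.13·log₂0.13 = 0.3826
Sum = 1.970 bits.

1.970 bits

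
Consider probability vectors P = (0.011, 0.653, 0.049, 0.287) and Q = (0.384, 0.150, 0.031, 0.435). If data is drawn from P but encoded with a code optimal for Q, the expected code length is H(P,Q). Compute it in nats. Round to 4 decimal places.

H(P,Q) = −Σ p·ln q.
  −0.011·ln(0.384) = 0.01053
  −0.653·ln(0.150) = 1.23882
  −0.049·ln(0.031) = 0.17021
  −0.287·ln(0.435) = 0.23890
H(P,Q) = 1.6585 nats.

1.6585 nats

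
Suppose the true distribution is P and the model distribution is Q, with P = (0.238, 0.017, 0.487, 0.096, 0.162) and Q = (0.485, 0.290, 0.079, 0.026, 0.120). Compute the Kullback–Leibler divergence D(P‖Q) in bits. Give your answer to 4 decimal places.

D(P‖Q) = Σ p·log₂(p/q).
  0.238·log₂(0.238/0.485) = -0.24443
  0.017·log₂(0.017/0.290) = -0.06957
  0.487·log₂(0.487/0.079) = 1.27789
  0.096·log₂(0.096/0.026) = 0.18091
  0.162·log₂(0.162/0.120) = 0.07014
D(P‖Q) = 1.2149 bits.

1.2149 bits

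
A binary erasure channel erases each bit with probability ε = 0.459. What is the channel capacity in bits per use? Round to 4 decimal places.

0.5410 bits

Binary erasure channel: capacity C = 1 − ε.
C = 1 − 0.459 = 0.5410 bits per channel use.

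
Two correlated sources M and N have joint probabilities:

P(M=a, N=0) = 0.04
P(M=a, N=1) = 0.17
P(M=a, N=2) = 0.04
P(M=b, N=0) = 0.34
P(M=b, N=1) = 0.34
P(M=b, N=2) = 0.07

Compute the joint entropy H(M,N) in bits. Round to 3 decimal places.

2.133 bits

H(M,N) = −Σ p(x,y)·log₂ p(x,y) over all 6 cells.
  cell (a,0): −0.04·log₂0.04 = 0.1858
  cell (a,1): −0.17·log₂0.17 = 0.4346
  cell (a,2): −0.04·log₂0.04 = 0.1858
  cell (b,0): −0.34·log₂0.34 = 0.5292
  cell (b,1): −0.34·log₂0.34 = 0.5292
  cell (b,2): −0.07·log₂0.07 = 0.2686
Sum = 2.133 bits.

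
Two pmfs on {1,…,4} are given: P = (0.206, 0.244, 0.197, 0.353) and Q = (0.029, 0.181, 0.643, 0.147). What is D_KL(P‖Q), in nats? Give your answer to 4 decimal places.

0.5530 nats

D(P‖Q) = Σ p·ln(p/q).
  0.206·ln(0.206/0.029) = 0.40388
  0.244·ln(0.244/0.181) = 0.07288
  0.197·ln(0.197/0.643) = -0.23304
  0.353·ln(0.353/0.147) = 0.30924
D(P‖Q) = 0.5530 nats.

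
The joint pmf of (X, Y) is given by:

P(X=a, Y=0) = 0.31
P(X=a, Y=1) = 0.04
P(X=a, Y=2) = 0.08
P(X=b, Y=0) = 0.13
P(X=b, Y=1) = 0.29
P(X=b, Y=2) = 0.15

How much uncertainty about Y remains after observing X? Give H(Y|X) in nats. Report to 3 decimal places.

Chain rule: H(Y|X) = H(X,Y) − H(X).
Marginals: p(X) = (0.4300, 0.5700), p(Y) = (0.4400, 0.3300, 0.2300).
H(X,Y) = 1.6027 nats; H(X) = 0.6833 nats.
H(Y|X) = 1.6027 − 0.6833 = 0.919 nats.

0.919 nats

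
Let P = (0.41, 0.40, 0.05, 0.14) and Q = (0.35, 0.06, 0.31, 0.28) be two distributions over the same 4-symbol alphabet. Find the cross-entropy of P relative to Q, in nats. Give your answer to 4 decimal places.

H(P,Q) = −Σ p·ln q.
  −0.41·ln(0.35) = 0.43043
  −0.40·ln(0.06) = 1.12536
  −0.05·ln(0.31) = 0.05856
  −0.14·ln(0.28) = 0.17822
H(P,Q) = 1.7926 nats.

1.7926 nats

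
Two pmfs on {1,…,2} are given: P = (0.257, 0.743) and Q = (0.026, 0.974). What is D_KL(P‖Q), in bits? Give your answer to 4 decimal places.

D(P‖Q) = Σ p·log₂(p/q).
  0.257·log₂(0.257/0.026) = 0.84943
  0.743·log₂(0.743/0.974) = -0.29019
D(P‖Q) = 0.5592 bits.

0.5592 bits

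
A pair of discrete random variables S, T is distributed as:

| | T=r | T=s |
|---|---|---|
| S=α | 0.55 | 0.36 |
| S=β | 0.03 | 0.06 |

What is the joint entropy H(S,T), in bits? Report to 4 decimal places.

1.4003 bits

H(S,T) = −Σ p(x,y)·log₂ p(x,y) over all 4 cells.
  cell (α,r): −0.55·log₂0.55 = 0.47437
  cell (α,s): −0.36·log₂0.36 = 0.53062
  cell (β,r): −0.03·log₂0.03 = 0.15177
  cell (β,s): −0.06·log₂0.06 = 0.24353
Sum = 1.4003 bits.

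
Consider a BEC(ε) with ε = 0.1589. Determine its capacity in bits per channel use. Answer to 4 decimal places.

0.8411 bits

Binary erasure channel: capacity C = 1 − ε.
C = 1 − 0.1589 = 0.8411 bits per channel use.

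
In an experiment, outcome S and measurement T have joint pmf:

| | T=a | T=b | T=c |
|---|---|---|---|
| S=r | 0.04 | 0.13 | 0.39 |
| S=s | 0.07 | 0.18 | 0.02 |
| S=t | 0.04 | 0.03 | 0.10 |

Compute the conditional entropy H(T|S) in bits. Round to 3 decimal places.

Chain rule: H(T|S) = H(S,T) − H(S).
Marginals: p(S) = (0.5600, 0.2700, 0.1700), p(T) = (0.1500, 0.3400, 0.5100).
H(S,T) = 2.5946 bits; H(S) = 1.4130 bits.
H(T|S) = 2.5946 − 1.4130 = 1.182 bits.

1.182 bits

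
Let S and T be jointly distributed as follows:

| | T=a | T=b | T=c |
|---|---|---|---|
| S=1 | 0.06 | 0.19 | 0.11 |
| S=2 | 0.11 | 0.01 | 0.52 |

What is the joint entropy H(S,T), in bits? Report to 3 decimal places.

H(S,T) = −Σ p(x,y)·log₂ p(x,y) over all 6 cells.
  cell (1,a): −0.06·log₂0.06 = 0.2435
  cell (1,b): −0.19·log₂0.19 = 0.4552
  cell (1,c): −0.11·log₂0.11 = 0.3503
  cell (2,a): −0.11·log₂0.11 = 0.3503
  cell (2,b): −0.01·log₂0.01 = 0.0664
  cell (2,c): −0.52·log₂0.52 = 0.4906
Sum = 1.956 bits.

1.956 bits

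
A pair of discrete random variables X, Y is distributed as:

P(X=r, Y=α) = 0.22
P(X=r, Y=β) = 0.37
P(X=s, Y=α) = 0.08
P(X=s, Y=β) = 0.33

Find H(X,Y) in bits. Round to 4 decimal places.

1.8306 bits

H(X,Y) = −Σ p(x,y)·log₂ p(x,y) over all 4 cells.
  cell (r,α): −0.22·log₂0.22 = 0.48057
  cell (r,β): −0.37·log₂0.37 = 0.53073
  cell (s,α): −0.08·log₂0.08 = 0.29151
  cell (s,β): −0.33·log₂0.33 = 0.52782
Sum = 1.8306 bits.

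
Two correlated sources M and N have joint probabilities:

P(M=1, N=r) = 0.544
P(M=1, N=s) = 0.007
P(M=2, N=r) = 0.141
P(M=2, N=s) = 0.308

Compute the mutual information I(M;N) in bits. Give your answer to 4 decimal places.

Marginals: p(M) = (0.5510, 0.4490), p(N) = (0.6850, 0.3150).
I(M;N) = Σ p(x,y)·log₂[p(x,y)/(p(x)p(y))].
  (1,r): 0.544·log₂(1.4413) = 0.28689
  (1,s): 0.007·log₂(0.0403) = -0.03242
  (2,r): 0.141·log₂(0.4584) = -0.15865
  (2,s): 0.308·log₂(2.1777) = 0.34582
Sum = 0.4416 bits.

0.4416 bits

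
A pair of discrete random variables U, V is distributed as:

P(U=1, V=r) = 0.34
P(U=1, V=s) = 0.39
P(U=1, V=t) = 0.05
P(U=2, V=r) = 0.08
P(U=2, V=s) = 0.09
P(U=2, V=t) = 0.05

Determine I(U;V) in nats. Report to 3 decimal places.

0.021 nats

Marginals: p(U) = (0.7800, 0.2200), p(V) = (0.4200, 0.4800, 0.1000).
I(U;V) = Σ p(x,y)·ln[p(x,y)/(p(x)p(y))].
  (1,r): 0.34·ln(1.0379) = 0.0126
  (1,s): 0.39·ln(1.0417) = 0.0159
  (1,t): 0.05·ln(0.6410) = -0.0222
  (2,r): 0.08·ln(0.8658) = -0.0115
  (2,s): 0.09·ln(0.8523) = -0.0144
  (2,t): 0.05·ln(2.2727) = 0.0410
Sum = 0.021 nats.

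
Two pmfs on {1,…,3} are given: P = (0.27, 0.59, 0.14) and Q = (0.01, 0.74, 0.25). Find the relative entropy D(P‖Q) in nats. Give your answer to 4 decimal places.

D(P‖Q) = Σ p·ln(p/q).
  0.27·ln(0.27/0.01) = 0.88988
  0.59·ln(0.59/0.74) = -0.13365
  0.14·ln(0.14/0.25) = -0.08117
D(P‖Q) = 0.6751 nats.

0.6751 nats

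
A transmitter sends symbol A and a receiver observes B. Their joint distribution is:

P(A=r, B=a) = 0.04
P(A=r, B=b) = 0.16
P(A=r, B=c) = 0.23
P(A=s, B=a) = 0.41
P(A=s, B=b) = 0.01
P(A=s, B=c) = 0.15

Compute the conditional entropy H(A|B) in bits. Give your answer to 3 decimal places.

Chain rule: H(A|B) = H(A,B) − H(B).
Marginals: p(A) = (0.4300, 0.5700), p(B) = (0.4500, 0.1700, 0.3800).
H(A,B) = 2.1008 bits; H(B) = 1.4834 bits.
H(A|B) = 2.1008 − 1.4834 = 0.617 bits.

0.617 bits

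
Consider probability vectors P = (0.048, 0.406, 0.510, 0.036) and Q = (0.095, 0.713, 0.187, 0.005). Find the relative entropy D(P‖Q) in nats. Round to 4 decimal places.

D(P‖Q) = Σ p·ln(p/q).
  0.048·ln(0.048/0.095) = -0.03277
  0.406·ln(0.406/0.713) = -0.22863
  0.510·ln(0.510/0.187) = 0.51168
  0.036·ln(0.036/0.005) = 0.07107
D(P‖Q) = 0.3214 nats.

0.3214 nats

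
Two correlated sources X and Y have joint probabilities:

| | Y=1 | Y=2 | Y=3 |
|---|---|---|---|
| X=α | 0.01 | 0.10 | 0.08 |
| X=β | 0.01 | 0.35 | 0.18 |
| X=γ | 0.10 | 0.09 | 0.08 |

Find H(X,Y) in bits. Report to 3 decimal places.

H(X,Y) = −Σ p(x,y)·log₂ p(x,y) over all 9 cells.
  cell (α,1): −0.01·log₂0.01 = 0.0664
  cell (α,2): −0.10·log₂0.10 = 0.3322
  cell (α,3): −0.08·log₂0.08 = 0.2915
  cell (β,1): −0.01·log₂0.01 = 0.0664
  cell (β,2): −0.35·log₂0.35 = 0.5301
  cell (β,3): −0.18·log₂0.18 = 0.4453
  cell (γ,1): −0.10·log₂0.10 = 0.3322
  cell (γ,2): −0.09·log₂0.09 = 0.3127
  cell (γ,3): −0.08·log₂0.08 = 0.2915
Sum = 2.668 bits.

2.668 bits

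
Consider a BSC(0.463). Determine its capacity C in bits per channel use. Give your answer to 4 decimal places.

Binary symmetric channel: C = 1 − h₂(ε) where h₂ is the binary entropy function.
h₂(0.463) = −0.463·log₂0.463 − 0.537·log₂0.537 = 0.9960.
C = 1 − 0.9960 = 0.0040 bits per channel use.

0.0040 bits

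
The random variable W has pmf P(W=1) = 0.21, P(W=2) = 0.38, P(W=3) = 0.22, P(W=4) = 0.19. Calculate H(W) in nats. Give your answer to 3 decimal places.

1.344 nats

H(W) = −Σ p·ln p.
  −(0.21)·ln(0.21) = 0.3277
  −(0.38)·ln(0.38) = 0.3677
  −(0.22)·ln(0.22) = 0.3331
  −(0.19)·ln(0.19) = 0.3155
Sum: 0.3277 + 0.3677 + 0.3331 + 0.3155 = 1.344 nats.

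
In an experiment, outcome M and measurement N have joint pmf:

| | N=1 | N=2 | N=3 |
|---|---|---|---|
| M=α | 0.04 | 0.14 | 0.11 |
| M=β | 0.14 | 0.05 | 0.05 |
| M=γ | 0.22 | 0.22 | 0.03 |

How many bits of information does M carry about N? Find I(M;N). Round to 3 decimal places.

Marginals: p(M) = (0.2900, 0.2400, 0.4700), p(N) = (0.4000, 0.4100, 0.1900).
I(M;N) = Σ p(x,y)·log₂[p(x,y)/(p(x)p(y))].
  (α,1): 0.04·log₂(0.3448) = -0.0614
  (α,2): 0.14·log₂(1.1775) = 0.0330
  (α,3): 0.11·log₂(1.9964) = 0.1097
  (β,1): 0.14·log₂(1.4583) = 0.0762
  (β,2): 0.05·log₂(0.5081) = -0.0488
  (β,3): 0.05·log₂(1.0965) = 0.0066
  (γ,1): 0.22·log₂(1.1702) = 0.0499
  (γ,2): 0.22·log₂(1.1417) = 0.0421
  (γ,3): 0.03·log₂(0.3359) = -0.0472
Sum = 0.160 bits.

0.160 bits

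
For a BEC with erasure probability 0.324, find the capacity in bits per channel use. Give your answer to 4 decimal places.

Binary erasure channel: capacity C = 1 − ε.
C = 1 − 0.324 = 0.6760 bits per channel use.

0.6760 bits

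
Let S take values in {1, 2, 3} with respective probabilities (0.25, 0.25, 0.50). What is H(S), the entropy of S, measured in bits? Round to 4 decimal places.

H(S) = −Σ p·log₂ p.
  −(0.25)·log₂(0.25) = 0.50000
  −(0.25)·log₂(0.25) = 0.50000
  −(0.50)·log₂(0.50) = 0.50000
Sum: 0.50000 + 0.50000 + 0.50000 = 1.5000 bits.

1.5000 bits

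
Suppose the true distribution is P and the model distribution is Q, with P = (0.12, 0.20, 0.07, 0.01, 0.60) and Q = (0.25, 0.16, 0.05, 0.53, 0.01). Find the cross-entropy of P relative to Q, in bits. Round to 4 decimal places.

H(P,Q) = −Σ p·log₂ q.
  −0.12·log₂(0.25) = 0.24000
  −0.20·log₂(0.16) = 0.52877
  −0.07·log₂(0.05) = 0.30253
  −0.01·log₂(0.53) = 0.00916
  −0.60·log₂(0.01) = 3.98631
H(P,Q) = 5.0668 bits.

5.0668 bits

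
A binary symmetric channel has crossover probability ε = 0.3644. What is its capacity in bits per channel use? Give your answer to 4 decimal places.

0.0537 bits

Binary symmetric channel: C = 1 − h₂(ε) where h₂ is the binary entropy function.
h₂(0.3644) = −0.3644·log₂0.3644 − 0.6356·log₂0.6356 = 0.9463.
C = 1 − 0.9463 = 0.0537 bits per channel use.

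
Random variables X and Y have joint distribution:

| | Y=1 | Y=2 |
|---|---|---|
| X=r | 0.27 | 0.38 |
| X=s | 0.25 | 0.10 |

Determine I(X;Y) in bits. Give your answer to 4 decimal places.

0.0602 bits

Marginals: p(X) = (0.6500, 0.3500), p(Y) = (0.5200, 0.4800).
I(X;Y) = H(X) + H(Y) − H(X,Y).
H(X) = 0.9341, H(Y) = 0.9988, H(X,Y) = 1.8727.
I(X;Y) = 0.9341 + 0.9988 − 1.8727 = 0.0602 bits.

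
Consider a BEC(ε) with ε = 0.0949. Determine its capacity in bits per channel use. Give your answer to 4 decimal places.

0.9051 bits

Binary erasure channel: capacity C = 1 − ε.
C = 1 − 0.0949 = 0.9051 bits per channel use.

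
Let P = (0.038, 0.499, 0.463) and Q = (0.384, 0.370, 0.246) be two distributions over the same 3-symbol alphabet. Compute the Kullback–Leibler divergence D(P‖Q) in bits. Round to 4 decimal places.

D(P‖Q) = Σ p·log₂(p/q).
  0.038·log₂(0.038/0.384) = -0.12681
  0.499·log₂(0.499/0.370) = 0.21533
  0.463·log₂(0.463/0.246) = 0.42242
D(P‖Q) = 0.5109 bits.

0.5109 bits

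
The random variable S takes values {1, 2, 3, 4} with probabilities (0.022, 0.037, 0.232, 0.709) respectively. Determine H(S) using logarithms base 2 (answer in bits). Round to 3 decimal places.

H(S) = −Σ p·log₂ p.
  −(0.022)·log₂(0.022) = 0.1211
  −(0.037)·log₂(0.037) = 0.1760
  −(0.232)·log₂(0.232) = 0.4890
  −(0.709)·log₂(0.709) = 0.3518
Sum: 0.1211 + 0.1760 + 0.4890 + 0.3518 = 1.138 bits.

1.138 bits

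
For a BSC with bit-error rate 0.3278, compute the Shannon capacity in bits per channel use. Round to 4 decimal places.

0.0873 bits

Binary symmetric channel: C = 1 − h₂(ε) where h₂ is the binary entropy function.
h₂(0.3278) = −0.3278·log₂0.3278 − 0.6722·log₂0.6722 = 0.9127.
C = 1 − 0.9127 = 0.0873 bits per channel use.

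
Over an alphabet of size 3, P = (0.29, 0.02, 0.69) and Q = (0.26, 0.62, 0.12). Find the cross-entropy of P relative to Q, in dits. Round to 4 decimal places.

0.8092 dits

H(P,Q) = −Σ p·log₁₀ q.
  −0.29·log₁₀(0.26) = 0.16966
  −0.02·log₁₀(0.62) = 0.00415
  −0.69·log₁₀(0.12) = 0.63536
H(P,Q) = 0.8092 dits.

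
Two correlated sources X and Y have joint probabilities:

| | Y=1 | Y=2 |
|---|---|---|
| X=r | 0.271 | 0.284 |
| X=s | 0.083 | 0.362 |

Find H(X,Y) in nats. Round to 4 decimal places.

H(X,Y) = −Σ p(x,y)·ln p(x,y) over all 4 cells.
  cell (r,1): −0.271·ln0.271 = 0.35383
  cell (r,2): −0.284·ln0.284 = 0.35749
  cell (s,1): −0.083·ln0.083 = 0.20658
  cell (s,2): −0.362·ln0.362 = 0.36783
Sum = 1.2857 nats.

1.2857 nats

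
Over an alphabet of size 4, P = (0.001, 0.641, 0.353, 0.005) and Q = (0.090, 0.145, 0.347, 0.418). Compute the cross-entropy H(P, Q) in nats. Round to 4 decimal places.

H(P,Q) = −Σ p·ln q.
  −0.001·ln(0.090) = 0.00241
  −0.641·ln(0.145) = 1.23778
  −0.353·ln(0.347) = 0.37363
  −0.005·ln(0.418) = 0.00436
H(P,Q) = 1.6182 nats.

1.6182 nats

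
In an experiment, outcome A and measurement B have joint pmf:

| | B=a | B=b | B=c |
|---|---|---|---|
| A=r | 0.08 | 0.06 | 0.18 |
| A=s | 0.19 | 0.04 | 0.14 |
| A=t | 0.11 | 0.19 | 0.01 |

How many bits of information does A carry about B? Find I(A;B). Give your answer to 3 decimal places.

0.266 bits

Marginals: p(A) = (0.3200, 0.3700, 0.3100), p(B) = (0.3800, 0.2900, 0.3300).
I(A;B) = Σ p(x,y)·log₂[p(x,y)/(p(x)p(y))].
  (r,a): 0.08·log₂(0.6579) = -0.0483
  (r,b): 0.06·log₂(0.6466) = -0.0377
  (r,c): 0.18·log₂(1.7045) = 0.1385
  (s,a): 0.19·log₂(1.3514) = 0.0825
  (s,b): 0.04·log₂(0.3728) = -0.0569
  (s,c): 0.14·log₂(1.1466) = 0.0276
  (t,a): 0.11·log₂(0.9338) = -0.0109
  (t,b): 0.19·log₂(2.1135) = 0.2051
  (t,c): 0.01·log₂(0.0978) = -0.0335
Sum = 0.266 bits.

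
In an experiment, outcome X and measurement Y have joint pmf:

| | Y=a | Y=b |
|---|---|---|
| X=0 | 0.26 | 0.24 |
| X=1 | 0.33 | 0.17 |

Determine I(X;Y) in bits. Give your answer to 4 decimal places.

Marginals: p(X) = (0.5000, 0.5000), p(Y) = (0.5900, 0.4100).
I(X;Y) = H(X) + H(Y) − H(X,Y).
H(X) = 1.0000, H(Y) = 0.9765, H(X,Y) = 1.9618.
I(X;Y) = 1.0000 + 0.9765 − 1.9618 = 0.0147 bits.

0.0147 bits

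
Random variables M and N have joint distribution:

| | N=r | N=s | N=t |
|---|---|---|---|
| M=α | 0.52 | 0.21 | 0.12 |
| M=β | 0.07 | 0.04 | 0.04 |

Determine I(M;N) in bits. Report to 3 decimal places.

0.011 bits

Marginals: p(M) = (0.8500, 0.1500), p(N) = (0.5900, 0.2500, 0.1600).
I(M;N) = Σ p(x,y)·log₂[p(x,y)/(p(x)p(y))].
  (α,r): 0.52·log₂(1.0369) = 0.0272
  (α,s): 0.21·log₂(0.9882) = -0.0036
  (α,t): 0.12·log₂(0.8824) = -0.0217
  (β,r): 0.07·log₂(0.7910) = -0.0237
  (β,s): 0.04·log₂(1.0667) = 0.0037
  (β,t): 0.04·log₂(1.6667) = 0.0295
Sum = 0.011 bits.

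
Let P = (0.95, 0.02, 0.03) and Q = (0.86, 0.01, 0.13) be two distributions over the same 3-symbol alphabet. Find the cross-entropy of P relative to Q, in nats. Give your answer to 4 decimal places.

H(P,Q) = −Σ p·ln q.
  −0.95·ln(0.86) = 0.14328
  −0.02·ln(0.01) = 0.09210
  −0.03·ln(0.13) = 0.06121
H(P,Q) = 0.2966 nats.

0.2966 nats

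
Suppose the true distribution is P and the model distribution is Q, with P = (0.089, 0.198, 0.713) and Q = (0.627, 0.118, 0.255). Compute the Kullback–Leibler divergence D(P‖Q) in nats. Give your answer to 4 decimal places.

0.6618 nats

D(P‖Q) = Σ p·ln(p/q).
  0.089·ln(0.089/0.627) = -0.17376
  0.198·ln(0.198/0.118) = 0.10248
  0.713·ln(0.713/0.255) = 0.73312
D(P‖Q) = 0.6618 nats.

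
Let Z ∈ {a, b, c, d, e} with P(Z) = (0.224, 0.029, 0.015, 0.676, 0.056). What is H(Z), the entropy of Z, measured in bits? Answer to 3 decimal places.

H(Z) = −Σ p·log₂ p.
  −(0.224)·log₂(0.224) = 0.4835
  −(0.029)·log₂(0.029) = 0.1481
  −(0.015)·log₂(0.015) = 0.0909
  −(0.676)·log₂(0.676) = 0.3819
  −(0.056)·log₂(0.056) = 0.2329
Sum: 0.4835 + 0.1481 + 0.0909 + 0.3819 + 0.2329 = 1.337 bits.

1.337 bits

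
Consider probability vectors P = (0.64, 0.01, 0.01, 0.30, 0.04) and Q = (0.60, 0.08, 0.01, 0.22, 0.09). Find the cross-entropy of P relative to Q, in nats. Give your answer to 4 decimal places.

H(P,Q) = −Σ p·ln q.
  −0.64·ln(0.60) = 0.32693
  −0.01·ln(0.08) = 0.02526
  −0.01·ln(0.01) = 0.04605
  −0.30·ln(0.22) = 0.45424
  −0.04·ln(0.09) = 0.09632
H(P,Q) = 0.9488 nats.

0.9488 nats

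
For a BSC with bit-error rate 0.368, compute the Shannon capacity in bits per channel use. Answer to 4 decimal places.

Binary symmetric channel: C = 1 − h₂(ε) where h₂ is the binary entropy function.
h₂(0.368) = −0.368·log₂0.368 − 0.632·log₂0.632 = 0.9491.
C = 1 − 0.9491 = 0.0509 bits per channel use.

0.0509 bits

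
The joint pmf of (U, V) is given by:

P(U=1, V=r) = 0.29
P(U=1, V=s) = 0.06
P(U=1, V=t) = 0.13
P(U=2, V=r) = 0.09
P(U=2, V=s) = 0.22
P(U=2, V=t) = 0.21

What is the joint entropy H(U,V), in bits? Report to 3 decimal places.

H(U,V) = −Σ p(x,y)·log₂ p(x,y) over all 6 cells.
  cell (1,r): −0.29·log₂0.29 = 0.5179
  cell (1,s): −0.06·log₂0.06 = 0.2435
  cell (1,t): −0.13·log₂0.13 = 0.3826
  cell (2,r): −0.09·log₂0.09 = 0.3127
  cell (2,s): −0.22·log₂0.22 = 0.4806
  cell (2,t): −0.21·log₂0.21 = 0.4728
Sum = 2.410 bits.

2.410 bits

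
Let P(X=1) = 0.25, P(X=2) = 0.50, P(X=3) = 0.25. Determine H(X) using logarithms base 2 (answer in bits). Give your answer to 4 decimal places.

1.5000 bits

H(X) = −Σ p·log₂ p.
  −(0.25)·log₂(0.25) = 0.50000
  −(0.50)·log₂(0.50) = 0.50000
  −(0.25)·log₂(0.25) = 0.50000
Sum: 0.50000 + 0.50000 + 0.50000 = 1.5000 bits.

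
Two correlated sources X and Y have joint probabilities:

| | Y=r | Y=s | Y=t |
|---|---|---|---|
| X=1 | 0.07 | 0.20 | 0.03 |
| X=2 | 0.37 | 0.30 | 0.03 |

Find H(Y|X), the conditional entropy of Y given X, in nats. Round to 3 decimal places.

0.837 nats

Chain rule: H(Y|X) = H(X,Y) − H(X).
Marginals: p(X) = (0.3000, 0.7000), p(Y) = (0.4400, 0.5000, 0.0600).
H(X,Y) = 1.4475 nats; H(X) = 0.6109 nats.
H(Y|X) = 1.4475 − 0.6109 = 0.837 nats.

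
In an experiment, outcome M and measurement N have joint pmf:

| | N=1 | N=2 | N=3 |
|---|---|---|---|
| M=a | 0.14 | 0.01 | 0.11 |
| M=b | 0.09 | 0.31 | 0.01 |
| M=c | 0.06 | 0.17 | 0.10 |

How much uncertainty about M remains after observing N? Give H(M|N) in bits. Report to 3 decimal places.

1.224 bits

Marginals: p(M) = (0.2600, 0.4100, 0.3300), p(N) = (0.2900, 0.4900, 0.2200).
H(M|N) = Σ p(N) · H(M|N=·).
  N=1: p=0.2900, H(M|N=1) = 1.5014
  N=2: p=0.4900, H(M|N=2) = 1.0623
  N=3: p=0.2200, H(M|N=3) = 1.2197
Weighted sum = 1.224 bits.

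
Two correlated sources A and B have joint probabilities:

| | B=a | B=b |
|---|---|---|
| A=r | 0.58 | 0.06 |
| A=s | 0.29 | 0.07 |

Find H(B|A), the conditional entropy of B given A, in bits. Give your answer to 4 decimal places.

Chain rule: H(B|A) = H(A,B) − H(A).
Marginals: p(A) = (0.6400, 0.3600), p(B) = (0.8700, 0.1300).
H(A,B) = 1.4858 bits; H(A) = 0.9427 bits.
H(B|A) = 1.4858 − 0.9427 = 0.5431 bits.

0.5431 bits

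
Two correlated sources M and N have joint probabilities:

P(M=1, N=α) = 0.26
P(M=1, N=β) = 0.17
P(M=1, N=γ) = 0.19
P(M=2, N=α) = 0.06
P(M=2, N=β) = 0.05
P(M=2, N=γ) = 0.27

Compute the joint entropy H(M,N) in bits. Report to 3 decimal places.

H(M,N) = −Σ p(x,y)·log₂ p(x,y) over all 6 cells.
  cell (1,α): −0.26·log₂0.26 = 0.5053
  cell (1,β): −0.17·log₂0.17 = 0.4346
  cell (1,γ): −0.19·log₂0.19 = 0.4552
  cell (2,α): −0.06·log₂0.06 = 0.2435
  cell (2,β): −0.05·log₂0.05 = 0.2161
  cell (2,γ): −0.27·log₂0.27 = 0.5100
Sum = 2.365 bits.

2.365 bits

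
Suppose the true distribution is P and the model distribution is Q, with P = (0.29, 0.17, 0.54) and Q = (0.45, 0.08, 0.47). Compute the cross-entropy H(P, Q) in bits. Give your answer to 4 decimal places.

H(P,Q) = −Σ p·log₂ q.
  −0.29·log₂(0.45) = 0.33408
  −0.17·log₂(0.08) = 0.61946
  −0.54·log₂(0.47) = 0.58820
H(P,Q) = 1.5417 bits.

1.5417 bits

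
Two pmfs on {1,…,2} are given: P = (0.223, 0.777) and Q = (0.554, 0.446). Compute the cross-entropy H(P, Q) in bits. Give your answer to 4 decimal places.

1.0951 bits

H(P,Q) = −Σ p·log₂ q.
  −0.223·log₂(0.554) = 0.19001
  −0.777·log₂(0.446) = 0.90512
H(P,Q) = 1.0951 bits.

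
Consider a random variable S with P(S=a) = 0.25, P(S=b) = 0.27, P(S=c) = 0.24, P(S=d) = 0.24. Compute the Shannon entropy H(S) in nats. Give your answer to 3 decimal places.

1.385 nats

H(S) = −Σ p·ln p.
  −(0.25)·ln(0.25) = 0.3466
  −(0.27)·ln(0.27) = 0.3535
  −(0.24)·ln(0.24) = 0.3425
  −(0.24)·ln(0.24) = 0.3425
Sum: 0.3466 + 0.3535 + 0.3425 + 0.3425 = 1.385 nats.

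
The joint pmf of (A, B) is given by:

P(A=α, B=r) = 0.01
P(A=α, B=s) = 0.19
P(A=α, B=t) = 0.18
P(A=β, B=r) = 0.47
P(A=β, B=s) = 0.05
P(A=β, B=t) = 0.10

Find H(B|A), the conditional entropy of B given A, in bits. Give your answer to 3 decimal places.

Chain rule: H(B|A) = H(A,B) − H(A).
Marginals: p(A) = (0.3800, 0.6200), p(B) = (0.4800, 0.2400, 0.2800).
H(A,B) = 2.0272 bits; H(A) = 0.9580 bits.
H(B|A) = 2.0272 − 0.9580 = 1.069 bits.

1.069 bits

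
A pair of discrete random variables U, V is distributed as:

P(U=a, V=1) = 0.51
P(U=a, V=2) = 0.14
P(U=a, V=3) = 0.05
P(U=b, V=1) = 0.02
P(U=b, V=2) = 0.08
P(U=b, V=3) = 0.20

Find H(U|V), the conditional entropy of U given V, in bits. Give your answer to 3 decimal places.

Marginals: p(U) = (0.7000, 0.3000), p(V) = (0.5300, 0.2200, 0.2500).
H(U|V) = Σ p(V) · H(U|V=·).
  V=1: p=0.5300, H(U|V=1) = 0.2318
  V=2: p=0.2200, H(U|V=2) = 0.9457
  V=3: p=0.2500, H(U|V=3) = 0.7219
Weighted sum = 0.511 bits.

0.511 bits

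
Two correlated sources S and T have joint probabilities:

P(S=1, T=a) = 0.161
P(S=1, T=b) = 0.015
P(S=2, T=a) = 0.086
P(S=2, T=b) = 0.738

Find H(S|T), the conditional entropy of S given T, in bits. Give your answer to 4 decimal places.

0.3365 bits

Chain rule: H(S|T) = H(S,T) − H(T).
Marginals: p(S) = (0.1760, 0.8240), p(T) = (0.2470, 0.7530).
H(S,T) = 1.1430 bits; H(T) = 0.8065 bits.
H(S|T) = 1.1430 − 0.8065 = 0.3365 bits.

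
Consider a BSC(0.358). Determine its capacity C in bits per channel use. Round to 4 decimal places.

Binary symmetric channel: C = 1 − h₂(ε) where h₂ is the binary entropy function.
h₂(0.358) = −0.358·log₂0.358 − 0.642·log₂0.642 = 0.9410.
C = 1 − 0.9410 = 0.0590 bits per channel use.

0.0590 bits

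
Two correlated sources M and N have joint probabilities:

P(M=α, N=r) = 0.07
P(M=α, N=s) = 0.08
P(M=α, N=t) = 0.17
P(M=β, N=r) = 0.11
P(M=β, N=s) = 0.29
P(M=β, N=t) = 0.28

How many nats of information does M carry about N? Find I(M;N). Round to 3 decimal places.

0.015 nats

Marginals: p(M) = (0.3200, 0.6800), p(N) = (0.1800, 0.3700, 0.4500).
I(M;N) = Σ p(x,y)·ln[p(x,y)/(p(x)p(y))].
  (α,r): 0.07·ln(1.2153) = 0.0136
  (α,s): 0.08·ln(0.6757) = -0.0314
  (α,t): 0.17·ln(1.1806) = 0.0282
  (β,r): 0.11·ln(0.8987) = -0.0117
  (β,s): 0.29·ln(1.1526) = 0.0412
  (β,t): 0.28·ln(0.9150) = -0.0249
Sum = 0.015 nats.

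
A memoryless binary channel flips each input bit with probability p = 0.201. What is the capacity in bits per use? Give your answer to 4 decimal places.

0.2761 bits

Binary symmetric channel: C = 1 − h₂(ε) where h₂ is the binary entropy function.
h₂(0.201) = −0.201·log₂0.201 − 0.799·log₂0.799 = 0.7239.
C = 1 − 0.7239 = 0.2761 bits per channel use.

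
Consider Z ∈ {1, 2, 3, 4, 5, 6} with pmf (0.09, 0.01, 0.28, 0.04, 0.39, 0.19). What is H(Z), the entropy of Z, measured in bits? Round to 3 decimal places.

H(Z) = −Σ p·log₂ p.
  −(0.09)·log₂(0.09) = 0.3127
  −(0.01)·log₂(0.01) = 0.0664
  −(0.28)·log₂(0.28) = 0.5142
  −(0.04)·log₂(0.04) = 0.1858
  −(0.39)·log₂(0.39) = 0.5298
  −(0.19)·log₂(0.19) = 0.4552
Sum: 0.3127 + 0.0664 + 0.5142 + 0.1858 + 0.5298 + 0.4552 = 2.064 bits.

2.064 bits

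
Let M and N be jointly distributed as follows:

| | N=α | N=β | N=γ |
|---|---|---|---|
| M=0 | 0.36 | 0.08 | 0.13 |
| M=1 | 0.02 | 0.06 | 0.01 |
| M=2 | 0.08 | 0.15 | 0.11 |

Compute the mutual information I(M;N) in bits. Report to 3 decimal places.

Marginals: p(M) = (0.5700, 0.0900, 0.3400), p(N) = (0.4600, 0.2900, 0.2500).
I(M;N) = H(M) + H(N) − H(M,N).
H(M) = 1.3041, H(N) = 1.5332, H(M,N) = 2.6800.
I(M;N) = 1.3041 + 1.5332 − 2.6800 = 0.157 bits.

0.157 bits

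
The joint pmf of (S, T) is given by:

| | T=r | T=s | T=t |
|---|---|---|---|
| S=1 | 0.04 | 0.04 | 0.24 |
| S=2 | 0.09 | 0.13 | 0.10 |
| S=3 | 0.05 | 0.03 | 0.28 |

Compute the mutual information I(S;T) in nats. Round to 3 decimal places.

0.100 nats

Marginals: p(S) = (0.3200, 0.3200, 0.3600), p(T) = (0.1800, 0.2000, 0.6200).
I(S;T) = Σ p(x,y)·ln[p(x,y)/(p(x)p(y))].
  (1,r): 0.04·ln(0.6944) = -0.0146
  (1,s): 0.04·ln(0.6250) = -0.0188
  (1,t): 0.24·ln(1.2097) = 0.0457
  (2,r): 0.09·ln(1.5625) = 0.0402
  (2,s): 0.13·ln(2.0312) = 0.0921
  (2,t): 0.10·ln(0.5040) = -0.0685
  (3,r): 0.05·ln(0.7716) = -0.0130
  (3,s): 0.03·ln(0.4167) = -0.0263
  (3,t): 0.28·ln(1.2545) = 0.0635
Sum = 0.100 nats.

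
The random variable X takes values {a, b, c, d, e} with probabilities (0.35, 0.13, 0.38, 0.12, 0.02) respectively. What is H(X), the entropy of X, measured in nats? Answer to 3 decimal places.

1.333 nats

H(X) = −Σ p·ln p.
  −(0.35)·ln(0.35) = 0.3674
  −(0.13)·ln(0.13) = 0.2652
  −(0.38)·ln(0.38) = 0.3677
  −(0.12)·ln(0.12) = 0.2544
  −(0.02)·ln(0.02) = 0.0782
Sum: 0.3674 + 0.2652 + 0.3677 + 0.2544 + 0.0782 = 1.333 nats.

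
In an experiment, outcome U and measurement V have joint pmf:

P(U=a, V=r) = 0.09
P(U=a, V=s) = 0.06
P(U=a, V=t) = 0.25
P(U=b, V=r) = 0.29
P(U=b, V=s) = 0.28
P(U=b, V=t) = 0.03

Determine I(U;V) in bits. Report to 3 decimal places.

Marginals: p(U) = (0.4000, 0.6000), p(V) = (0.3800, 0.3400, 0.2800).
I(U;V) = H(U) + H(V) − H(U,V).
H(U) = 0.9710, H(V) = 1.5738, H(U,V) = 2.2401.
I(U;V) = 0.9710 + 1.5738 − 2.2401 = 0.305 bits.

0.305 bits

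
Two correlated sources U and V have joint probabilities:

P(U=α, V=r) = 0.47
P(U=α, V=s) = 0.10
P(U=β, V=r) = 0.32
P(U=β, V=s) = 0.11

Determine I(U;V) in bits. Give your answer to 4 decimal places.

0.0068 bits

Marginals: p(U) = (0.5700, 0.4300), p(V) = (0.7900, 0.2100).
I(U;V) = Σ p(x,y)·log₂[p(x,y)/(p(x)p(y))].
  (α,r): 0.47·log₂(1.0437) = 0.02903
  (α,s): 0.10·log₂(0.8354) = -0.02594
  (β,r): 0.32·log₂(0.9420) = -0.02758
  (β,s): 0.11·log₂(1.2182) = 0.03132
Sum = 0.0068 bits.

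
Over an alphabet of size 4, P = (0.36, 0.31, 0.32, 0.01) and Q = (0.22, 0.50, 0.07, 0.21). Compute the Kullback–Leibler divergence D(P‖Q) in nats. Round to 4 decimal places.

0.4850 nats

D(P‖Q) = Σ p·ln(p/q).
  0.36·ln(0.36/0.22) = 0.17729
  0.31·ln(0.31/0.50) = -0.14819
  0.32·ln(0.32/0.07) = 0.48634
  0.01·ln(0.01/0.21) = -0.03045
D(P‖Q) = 0.4850 nats.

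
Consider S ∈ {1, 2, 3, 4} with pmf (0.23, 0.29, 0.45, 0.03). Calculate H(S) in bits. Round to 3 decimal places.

H(S) = −Σ p·log₂ p.
  −(0.23)·log₂(0.23) = 0.4877
  −(0.29)·log₂(0.29) = 0.5179
  −(0.45)·log₂(0.45) = 0.5184
  −(0.03)·log₂(0.03) = 0.1518
Sum: 0.4877 + 0.5179 + 0.5184 + 0.1518 = 1.676 bits.

1.676 bits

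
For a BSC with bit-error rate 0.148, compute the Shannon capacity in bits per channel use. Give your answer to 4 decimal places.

Binary symmetric channel: C = 1 − h₂(ε) where h₂ is the binary entropy function.
h₂(0.148) = −0.148·log₂0.148 − 0.852·log₂0.852 = 0.6048.
C = 1 − 0.6048 = 0.3952 bits per channel use.

0.3952 bits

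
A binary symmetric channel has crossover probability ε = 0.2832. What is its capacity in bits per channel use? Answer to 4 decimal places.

0.1402 bits

Binary symmetric channel: C = 1 − h₂(ε) where h₂ is the binary entropy function.
h₂(0.2832) = −0.2832·log₂0.2832 − 0.7168·log₂0.7168 = 0.8598.
C = 1 − 0.8598 = 0.1402 bits per channel use.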